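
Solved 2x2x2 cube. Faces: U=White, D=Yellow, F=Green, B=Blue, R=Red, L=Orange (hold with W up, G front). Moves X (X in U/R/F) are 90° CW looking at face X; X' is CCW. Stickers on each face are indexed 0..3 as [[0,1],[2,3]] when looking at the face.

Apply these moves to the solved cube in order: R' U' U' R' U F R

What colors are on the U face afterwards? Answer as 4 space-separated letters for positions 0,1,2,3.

Answer: B O O R

Derivation:
After move 1 (R'): R=RRRR U=WBWB F=GWGW D=YGYG B=YBYB
After move 2 (U'): U=BBWW F=OOGW R=GWRR B=RRYB L=YBOO
After move 3 (U'): U=BWBW F=YBGW R=OORR B=GWYB L=RROO
After move 4 (R'): R=OROR U=BYBG F=YWGW D=YBYW B=GWGB
After move 5 (U): U=BBGY F=ORGW R=GWOR B=RRGB L=YWOO
After move 6 (F): F=GOWR U=BBOW R=GWYR D=OGYW L=YYOB
After move 7 (R): R=YGRW U=BOOR F=GGWW D=OGYR B=WRBB
Query: U face = BOOR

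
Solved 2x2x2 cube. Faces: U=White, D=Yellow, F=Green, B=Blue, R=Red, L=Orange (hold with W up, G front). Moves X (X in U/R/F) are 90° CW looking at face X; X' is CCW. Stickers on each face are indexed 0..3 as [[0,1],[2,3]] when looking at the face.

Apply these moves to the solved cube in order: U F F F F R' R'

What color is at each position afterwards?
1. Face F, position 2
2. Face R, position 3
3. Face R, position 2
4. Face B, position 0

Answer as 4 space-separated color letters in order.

After move 1 (U): U=WWWW F=RRGG R=BBRR B=OOBB L=GGOO
After move 2 (F): F=GRGR U=WWOG R=WBWR D=RBYY L=GYOY
After move 3 (F): F=GGRR U=WWYY R=OBGR D=WWYY L=GROB
After move 4 (F): F=RGRG U=WWBR R=YBYR D=GOYY L=GWOW
After move 5 (F): F=RRGG U=WWWW R=BBRR D=YYYY L=GGOO
After move 6 (R'): R=BRBR U=WBWO F=RWGW D=YRYG B=YOYB
After move 7 (R'): R=RRBB U=WYWY F=RBGO D=YWYW B=GORB
Query 1: F[2] = G
Query 2: R[3] = B
Query 3: R[2] = B
Query 4: B[0] = G

Answer: G B B G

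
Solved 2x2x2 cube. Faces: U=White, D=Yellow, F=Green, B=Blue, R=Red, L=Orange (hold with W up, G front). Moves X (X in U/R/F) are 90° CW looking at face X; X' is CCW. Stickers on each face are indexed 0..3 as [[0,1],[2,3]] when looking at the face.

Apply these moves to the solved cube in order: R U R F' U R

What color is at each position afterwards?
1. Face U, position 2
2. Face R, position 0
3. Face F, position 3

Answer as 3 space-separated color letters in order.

After move 1 (R): R=RRRR U=WGWG F=GYGY D=YBYB B=WBWB
After move 2 (U): U=WWGG F=RRGY R=WBRR B=OOWB L=GYOO
After move 3 (R): R=RWRB U=WRGY F=RBGB D=YWYO B=GOWB
After move 4 (F'): F=BBRG U=WRRR R=WWYB D=YOYO L=GYOG
After move 5 (U): U=RWRR F=WWRG R=GOYB B=GYWB L=BBOG
After move 6 (R): R=YGBO U=RWRG F=WORO D=YWYG B=RYWB
Query 1: U[2] = R
Query 2: R[0] = Y
Query 3: F[3] = O

Answer: R Y O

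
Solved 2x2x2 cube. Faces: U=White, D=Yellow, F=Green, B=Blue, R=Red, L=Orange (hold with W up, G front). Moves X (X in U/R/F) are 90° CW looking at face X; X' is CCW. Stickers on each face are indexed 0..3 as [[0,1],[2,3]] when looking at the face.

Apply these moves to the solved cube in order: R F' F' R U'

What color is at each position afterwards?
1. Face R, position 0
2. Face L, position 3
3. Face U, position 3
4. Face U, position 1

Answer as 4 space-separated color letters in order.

After move 1 (R): R=RRRR U=WGWG F=GYGY D=YBYB B=WBWB
After move 2 (F'): F=YYGG U=WGRR R=BRYR D=OOYB L=OGOW
After move 3 (F'): F=YGYG U=WGBY R=OROR D=GWYB L=OROR
After move 4 (R): R=OORR U=WGBG F=YWYB D=GWYW B=YBGB
After move 5 (U'): U=GGWB F=ORYB R=YWRR B=OOGB L=YBOR
Query 1: R[0] = Y
Query 2: L[3] = R
Query 3: U[3] = B
Query 4: U[1] = G

Answer: Y R B G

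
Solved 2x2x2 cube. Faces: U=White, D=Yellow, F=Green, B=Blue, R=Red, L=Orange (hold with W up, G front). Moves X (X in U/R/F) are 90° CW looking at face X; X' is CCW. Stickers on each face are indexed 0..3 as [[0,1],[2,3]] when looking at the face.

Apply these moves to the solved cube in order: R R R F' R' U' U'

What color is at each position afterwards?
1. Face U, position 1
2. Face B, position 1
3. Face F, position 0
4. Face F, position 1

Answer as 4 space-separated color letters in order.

Answer: R B G B

Derivation:
After move 1 (R): R=RRRR U=WGWG F=GYGY D=YBYB B=WBWB
After move 2 (R): R=RRRR U=WYWY F=GBGB D=YWYW B=GBGB
After move 3 (R): R=RRRR U=WBWB F=GWGW D=YGYG B=YBYB
After move 4 (F'): F=WWGG U=WBRR R=GRYR D=OOYG L=OBOW
After move 5 (R'): R=RRGY U=WYRY F=WBGR D=OWYG B=GBOB
After move 6 (U'): U=YYWR F=OBGR R=WBGY B=RROB L=GBOW
After move 7 (U'): U=YRYW F=GBGR R=OBGY B=WBOB L=RROW
Query 1: U[1] = R
Query 2: B[1] = B
Query 3: F[0] = G
Query 4: F[1] = B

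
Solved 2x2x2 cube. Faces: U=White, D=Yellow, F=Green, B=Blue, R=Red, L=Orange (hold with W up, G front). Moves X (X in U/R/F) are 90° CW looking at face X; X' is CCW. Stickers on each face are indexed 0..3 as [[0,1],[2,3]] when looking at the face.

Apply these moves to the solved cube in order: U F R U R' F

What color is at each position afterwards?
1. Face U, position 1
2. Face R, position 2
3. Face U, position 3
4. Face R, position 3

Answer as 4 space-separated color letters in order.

After move 1 (U): U=WWWW F=RRGG R=BBRR B=OOBB L=GGOO
After move 2 (F): F=GRGR U=WWOG R=WBWR D=RBYY L=GYOY
After move 3 (R): R=WWRB U=WROR F=GBGY D=RBYO B=GOWB
After move 4 (U): U=OWRR F=WWGY R=GORB B=GYWB L=GBOY
After move 5 (R'): R=OBGR U=OWRG F=WWGR D=RWYY B=OYBB
After move 6 (F): F=GWRW U=OWYB R=RBGR D=GOYY L=GROW
Query 1: U[1] = W
Query 2: R[2] = G
Query 3: U[3] = B
Query 4: R[3] = R

Answer: W G B R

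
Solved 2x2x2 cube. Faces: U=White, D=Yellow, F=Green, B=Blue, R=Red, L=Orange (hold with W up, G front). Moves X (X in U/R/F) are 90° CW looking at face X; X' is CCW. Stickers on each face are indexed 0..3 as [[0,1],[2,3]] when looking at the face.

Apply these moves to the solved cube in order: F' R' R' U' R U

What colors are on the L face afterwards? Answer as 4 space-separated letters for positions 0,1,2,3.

After move 1 (F'): F=GGGG U=WWRR R=YRYR D=OOYY L=OWOW
After move 2 (R'): R=RRYY U=WBRB F=GWGR D=OGYG B=YBOB
After move 3 (R'): R=RYRY U=WORY F=GBGB D=OWYR B=GBGB
After move 4 (U'): U=OYWR F=OWGB R=GBRY B=RYGB L=GBOW
After move 5 (R): R=RGYB U=OWWB F=OWGR D=OGYR B=RYYB
After move 6 (U): U=WOBW F=RGGR R=RYYB B=GBYB L=OWOW
Query: L face = OWOW

Answer: O W O W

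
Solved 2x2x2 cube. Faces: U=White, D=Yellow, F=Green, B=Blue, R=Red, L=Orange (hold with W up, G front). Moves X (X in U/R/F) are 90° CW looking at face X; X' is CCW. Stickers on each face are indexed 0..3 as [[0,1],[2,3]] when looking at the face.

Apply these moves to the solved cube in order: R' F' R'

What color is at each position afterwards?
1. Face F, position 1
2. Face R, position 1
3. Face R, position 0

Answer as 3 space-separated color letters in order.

After move 1 (R'): R=RRRR U=WBWB F=GWGW D=YGYG B=YBYB
After move 2 (F'): F=WWGG U=WBRR R=GRYR D=OOYG L=OBOW
After move 3 (R'): R=RRGY U=WYRY F=WBGR D=OWYG B=GBOB
Query 1: F[1] = B
Query 2: R[1] = R
Query 3: R[0] = R

Answer: B R R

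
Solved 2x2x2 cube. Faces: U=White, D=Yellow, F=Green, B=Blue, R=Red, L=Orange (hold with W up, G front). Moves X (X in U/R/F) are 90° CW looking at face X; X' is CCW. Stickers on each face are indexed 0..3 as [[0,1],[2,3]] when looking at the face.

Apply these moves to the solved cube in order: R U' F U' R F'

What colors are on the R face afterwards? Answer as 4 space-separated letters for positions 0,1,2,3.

After move 1 (R): R=RRRR U=WGWG F=GYGY D=YBYB B=WBWB
After move 2 (U'): U=GGWW F=OOGY R=GYRR B=RRWB L=WBOO
After move 3 (F): F=GOYO U=GGOB R=WYWR D=RGYB L=WYOB
After move 4 (U'): U=GBGO F=WYYO R=GOWR B=WYWB L=RROB
After move 5 (R): R=WGRO U=GYGO F=WGYB D=RWYW B=OYBB
After move 6 (F'): F=GBWY U=GYWR R=WGRO D=RBYW L=ROOG
Query: R face = WGRO

Answer: W G R O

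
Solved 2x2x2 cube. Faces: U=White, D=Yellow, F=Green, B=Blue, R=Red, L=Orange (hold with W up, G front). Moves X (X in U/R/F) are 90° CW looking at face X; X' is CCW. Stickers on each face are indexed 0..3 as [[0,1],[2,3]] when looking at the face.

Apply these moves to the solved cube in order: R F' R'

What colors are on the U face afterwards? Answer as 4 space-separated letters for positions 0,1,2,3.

Answer: W W R W

Derivation:
After move 1 (R): R=RRRR U=WGWG F=GYGY D=YBYB B=WBWB
After move 2 (F'): F=YYGG U=WGRR R=BRYR D=OOYB L=OGOW
After move 3 (R'): R=RRBY U=WWRW F=YGGR D=OYYG B=BBOB
Query: U face = WWRW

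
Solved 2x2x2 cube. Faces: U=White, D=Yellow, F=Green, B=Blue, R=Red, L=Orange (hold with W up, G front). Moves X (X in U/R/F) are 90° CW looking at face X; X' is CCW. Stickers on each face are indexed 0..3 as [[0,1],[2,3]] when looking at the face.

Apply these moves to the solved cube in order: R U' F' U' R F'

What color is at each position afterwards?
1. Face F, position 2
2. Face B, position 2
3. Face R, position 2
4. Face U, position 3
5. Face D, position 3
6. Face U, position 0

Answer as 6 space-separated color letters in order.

After move 1 (R): R=RRRR U=WGWG F=GYGY D=YBYB B=WBWB
After move 2 (U'): U=GGWW F=OOGY R=GYRR B=RRWB L=WBOO
After move 3 (F'): F=OYOG U=GGGR R=BYYR D=BOYB L=WWOW
After move 4 (U'): U=GRGG F=WWOG R=OYYR B=BYWB L=RROW
After move 5 (R): R=YORY U=GWGG F=WOOB D=BWYB B=GYRB
After move 6 (F'): F=OBWO U=GWYR R=WOBY D=RWYB L=RGOG
Query 1: F[2] = W
Query 2: B[2] = R
Query 3: R[2] = B
Query 4: U[3] = R
Query 5: D[3] = B
Query 6: U[0] = G

Answer: W R B R B G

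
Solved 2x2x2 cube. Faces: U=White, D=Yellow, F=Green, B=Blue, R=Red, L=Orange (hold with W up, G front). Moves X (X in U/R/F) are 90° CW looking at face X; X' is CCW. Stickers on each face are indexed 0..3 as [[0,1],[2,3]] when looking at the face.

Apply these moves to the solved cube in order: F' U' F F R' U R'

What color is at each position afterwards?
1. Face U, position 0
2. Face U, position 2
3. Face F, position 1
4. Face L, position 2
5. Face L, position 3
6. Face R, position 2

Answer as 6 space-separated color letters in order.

Answer: O Y W O G Y

Derivation:
After move 1 (F'): F=GGGG U=WWRR R=YRYR D=OOYY L=OWOW
After move 2 (U'): U=WRWR F=OWGG R=GGYR B=YRBB L=BBOW
After move 3 (F): F=GOGW U=WRWB R=WGRR D=YGYY L=BOOO
After move 4 (F): F=GGWO U=WROO R=WGBR D=RWYY L=BYOG
After move 5 (R'): R=GRWB U=WBOY F=GRWO D=RGYO B=YRWB
After move 6 (U): U=OWYB F=GRWO R=YRWB B=BYWB L=GROG
After move 7 (R'): R=RBYW U=OWYB F=GWWB D=RRYO B=OYGB
Query 1: U[0] = O
Query 2: U[2] = Y
Query 3: F[1] = W
Query 4: L[2] = O
Query 5: L[3] = G
Query 6: R[2] = Y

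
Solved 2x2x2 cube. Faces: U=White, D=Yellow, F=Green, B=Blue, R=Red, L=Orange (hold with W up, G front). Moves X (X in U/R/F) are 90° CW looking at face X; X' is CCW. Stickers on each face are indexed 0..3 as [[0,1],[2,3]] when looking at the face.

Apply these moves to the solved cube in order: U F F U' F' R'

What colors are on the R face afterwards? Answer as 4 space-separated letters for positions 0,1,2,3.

After move 1 (U): U=WWWW F=RRGG R=BBRR B=OOBB L=GGOO
After move 2 (F): F=GRGR U=WWOG R=WBWR D=RBYY L=GYOY
After move 3 (F): F=GGRR U=WWYY R=OBGR D=WWYY L=GROB
After move 4 (U'): U=WYWY F=GRRR R=GGGR B=OBBB L=OOOB
After move 5 (F'): F=RRGR U=WYGG R=WGWR D=OBYY L=OYOW
After move 6 (R'): R=GRWW U=WBGO F=RYGG D=ORYR B=YBBB
Query: R face = GRWW

Answer: G R W W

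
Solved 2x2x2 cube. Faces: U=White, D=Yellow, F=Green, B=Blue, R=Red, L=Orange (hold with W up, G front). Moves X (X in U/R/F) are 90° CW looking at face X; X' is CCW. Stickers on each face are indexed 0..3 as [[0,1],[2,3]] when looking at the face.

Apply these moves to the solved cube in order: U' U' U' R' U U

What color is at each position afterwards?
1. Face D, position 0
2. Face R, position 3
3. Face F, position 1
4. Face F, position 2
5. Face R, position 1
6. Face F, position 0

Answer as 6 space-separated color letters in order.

After move 1 (U'): U=WWWW F=OOGG R=GGRR B=RRBB L=BBOO
After move 2 (U'): U=WWWW F=BBGG R=OORR B=GGBB L=RROO
After move 3 (U'): U=WWWW F=RRGG R=BBRR B=OOBB L=GGOO
After move 4 (R'): R=BRBR U=WBWO F=RWGW D=YRYG B=YOYB
After move 5 (U): U=WWOB F=BRGW R=YOBR B=GGYB L=RWOO
After move 6 (U): U=OWBW F=YOGW R=GGBR B=RWYB L=BROO
Query 1: D[0] = Y
Query 2: R[3] = R
Query 3: F[1] = O
Query 4: F[2] = G
Query 5: R[1] = G
Query 6: F[0] = Y

Answer: Y R O G G Y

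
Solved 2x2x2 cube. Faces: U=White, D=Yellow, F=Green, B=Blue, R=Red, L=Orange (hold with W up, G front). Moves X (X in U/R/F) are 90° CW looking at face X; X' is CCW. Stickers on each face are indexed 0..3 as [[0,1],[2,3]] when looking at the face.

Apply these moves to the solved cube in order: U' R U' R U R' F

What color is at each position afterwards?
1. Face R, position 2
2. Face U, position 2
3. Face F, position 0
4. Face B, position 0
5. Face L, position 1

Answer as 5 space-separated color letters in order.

Answer: W O G R Y

Derivation:
After move 1 (U'): U=WWWW F=OOGG R=GGRR B=RRBB L=BBOO
After move 2 (R): R=RGRG U=WOWG F=OYGY D=YBYR B=WRWB
After move 3 (U'): U=OGWW F=BBGY R=OYRG B=RGWB L=WROO
After move 4 (R): R=ROGY U=OBWY F=BBGR D=YWYR B=WGGB
After move 5 (U): U=WOYB F=ROGR R=WGGY B=WRGB L=BBOO
After move 6 (R'): R=GYWG U=WGYW F=ROGB D=YOYR B=RRWB
After move 7 (F): F=GRBO U=WGOB R=YYWG D=WGYR L=BYOO
Query 1: R[2] = W
Query 2: U[2] = O
Query 3: F[0] = G
Query 4: B[0] = R
Query 5: L[1] = Y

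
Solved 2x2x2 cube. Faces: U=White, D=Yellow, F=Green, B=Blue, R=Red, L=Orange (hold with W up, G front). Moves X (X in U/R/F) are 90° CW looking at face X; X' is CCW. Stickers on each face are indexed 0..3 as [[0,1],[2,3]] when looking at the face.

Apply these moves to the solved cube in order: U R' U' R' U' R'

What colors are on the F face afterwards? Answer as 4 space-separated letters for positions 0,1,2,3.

After move 1 (U): U=WWWW F=RRGG R=BBRR B=OOBB L=GGOO
After move 2 (R'): R=BRBR U=WBWO F=RWGW D=YRYG B=YOYB
After move 3 (U'): U=BOWW F=GGGW R=RWBR B=BRYB L=YOOO
After move 4 (R'): R=WRRB U=BYWB F=GOGW D=YGYW B=GRRB
After move 5 (U'): U=YBBW F=YOGW R=GORB B=WRRB L=GROO
After move 6 (R'): R=OBGR U=YRBW F=YBGW D=YOYW B=WRGB
Query: F face = YBGW

Answer: Y B G W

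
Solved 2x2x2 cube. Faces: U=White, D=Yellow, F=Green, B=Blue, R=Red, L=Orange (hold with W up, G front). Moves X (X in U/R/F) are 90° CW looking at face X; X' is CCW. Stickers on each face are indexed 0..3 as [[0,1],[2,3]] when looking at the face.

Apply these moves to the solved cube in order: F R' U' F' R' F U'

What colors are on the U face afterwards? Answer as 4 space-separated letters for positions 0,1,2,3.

Answer: R O B W

Derivation:
After move 1 (F): F=GGGG U=WWOO R=WRWR D=RRYY L=OYOY
After move 2 (R'): R=RRWW U=WBOB F=GWGO D=RGYG B=YBRB
After move 3 (U'): U=BBWO F=OYGO R=GWWW B=RRRB L=YBOY
After move 4 (F'): F=YOOG U=BBGW R=GWRW D=BYYG L=YOOW
After move 5 (R'): R=WWGR U=BRGR F=YBOW D=BOYG B=GRYB
After move 6 (F): F=OYWB U=BRWO R=GWRR D=GWYG L=YBOO
After move 7 (U'): U=ROBW F=YBWB R=OYRR B=GWYB L=GROO
Query: U face = ROBW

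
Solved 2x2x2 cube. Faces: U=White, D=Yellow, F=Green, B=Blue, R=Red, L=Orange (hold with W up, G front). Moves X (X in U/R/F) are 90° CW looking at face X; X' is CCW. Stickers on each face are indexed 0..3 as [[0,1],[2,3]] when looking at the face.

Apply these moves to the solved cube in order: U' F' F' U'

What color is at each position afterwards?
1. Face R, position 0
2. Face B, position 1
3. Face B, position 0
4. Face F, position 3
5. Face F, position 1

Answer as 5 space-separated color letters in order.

Answer: G G O O R

Derivation:
After move 1 (U'): U=WWWW F=OOGG R=GGRR B=RRBB L=BBOO
After move 2 (F'): F=OGOG U=WWGR R=YGYR D=BOYY L=BWOW
After move 3 (F'): F=GGOO U=WWYY R=OGBR D=WWYY L=BROG
After move 4 (U'): U=WYWY F=BROO R=GGBR B=OGBB L=RROG
Query 1: R[0] = G
Query 2: B[1] = G
Query 3: B[0] = O
Query 4: F[3] = O
Query 5: F[1] = R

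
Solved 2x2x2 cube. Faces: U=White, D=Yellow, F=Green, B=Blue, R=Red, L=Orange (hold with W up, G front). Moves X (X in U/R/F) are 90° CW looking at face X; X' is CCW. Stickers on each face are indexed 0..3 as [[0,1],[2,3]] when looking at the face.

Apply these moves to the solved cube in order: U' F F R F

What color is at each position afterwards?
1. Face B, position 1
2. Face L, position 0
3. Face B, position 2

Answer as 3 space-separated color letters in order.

After move 1 (U'): U=WWWW F=OOGG R=GGRR B=RRBB L=BBOO
After move 2 (F): F=GOGO U=WWOB R=WGWR D=RGYY L=BYOY
After move 3 (F): F=GGOO U=WWYY R=OGBR D=WWYY L=BROG
After move 4 (R): R=BORG U=WGYO F=GWOY D=WBYR B=YRWB
After move 5 (F): F=OGYW U=WGGR R=YOOG D=RBYR L=BWOB
Query 1: B[1] = R
Query 2: L[0] = B
Query 3: B[2] = W

Answer: R B W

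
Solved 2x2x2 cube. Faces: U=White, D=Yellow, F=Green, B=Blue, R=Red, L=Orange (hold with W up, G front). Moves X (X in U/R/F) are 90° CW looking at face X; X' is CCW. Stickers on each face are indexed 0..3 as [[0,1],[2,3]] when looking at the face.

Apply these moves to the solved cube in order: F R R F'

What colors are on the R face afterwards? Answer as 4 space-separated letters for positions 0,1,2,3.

After move 1 (F): F=GGGG U=WWOO R=WRWR D=RRYY L=OYOY
After move 2 (R): R=WWRR U=WGOG F=GRGY D=RBYB B=OBWB
After move 3 (R): R=RWRW U=WROY F=GBGB D=RWYO B=GBGB
After move 4 (F'): F=BBGG U=WRRR R=WWRW D=YYYO L=OYOO
Query: R face = WWRW

Answer: W W R W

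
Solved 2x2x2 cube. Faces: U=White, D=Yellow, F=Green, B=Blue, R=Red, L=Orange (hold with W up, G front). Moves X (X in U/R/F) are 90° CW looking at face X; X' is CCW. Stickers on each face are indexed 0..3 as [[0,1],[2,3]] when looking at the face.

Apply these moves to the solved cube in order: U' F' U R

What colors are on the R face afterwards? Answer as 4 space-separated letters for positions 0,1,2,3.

Answer: Y R R R

Derivation:
After move 1 (U'): U=WWWW F=OOGG R=GGRR B=RRBB L=BBOO
After move 2 (F'): F=OGOG U=WWGR R=YGYR D=BOYY L=BWOW
After move 3 (U): U=GWRW F=YGOG R=RRYR B=BWBB L=OGOW
After move 4 (R): R=YRRR U=GGRG F=YOOY D=BBYB B=WWWB
Query: R face = YRRR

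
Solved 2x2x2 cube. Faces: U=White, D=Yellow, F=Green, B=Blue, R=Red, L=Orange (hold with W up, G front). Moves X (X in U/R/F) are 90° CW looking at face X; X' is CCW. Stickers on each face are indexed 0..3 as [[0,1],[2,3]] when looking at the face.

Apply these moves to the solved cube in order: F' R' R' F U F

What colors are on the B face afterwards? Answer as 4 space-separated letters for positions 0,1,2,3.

Answer: O O G B

Derivation:
After move 1 (F'): F=GGGG U=WWRR R=YRYR D=OOYY L=OWOW
After move 2 (R'): R=RRYY U=WBRB F=GWGR D=OGYG B=YBOB
After move 3 (R'): R=RYRY U=WORY F=GBGB D=OWYR B=GBGB
After move 4 (F): F=GGBB U=WOWW R=RYYY D=RRYR L=OOOW
After move 5 (U): U=WWWO F=RYBB R=GBYY B=OOGB L=GGOW
After move 6 (F): F=BRBY U=WWWG R=WBOY D=YGYR L=GROR
Query: B face = OOGB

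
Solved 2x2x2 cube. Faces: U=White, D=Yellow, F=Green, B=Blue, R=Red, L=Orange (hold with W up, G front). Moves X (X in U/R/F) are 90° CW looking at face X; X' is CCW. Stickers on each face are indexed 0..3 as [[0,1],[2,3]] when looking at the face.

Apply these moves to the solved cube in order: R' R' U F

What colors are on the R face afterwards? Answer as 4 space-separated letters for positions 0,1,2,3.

Answer: Y B Y R

Derivation:
After move 1 (R'): R=RRRR U=WBWB F=GWGW D=YGYG B=YBYB
After move 2 (R'): R=RRRR U=WYWY F=GBGB D=YWYW B=GBGB
After move 3 (U): U=WWYY F=RRGB R=GBRR B=OOGB L=GBOO
After move 4 (F): F=GRBR U=WWOB R=YBYR D=RGYW L=GYOW
Query: R face = YBYR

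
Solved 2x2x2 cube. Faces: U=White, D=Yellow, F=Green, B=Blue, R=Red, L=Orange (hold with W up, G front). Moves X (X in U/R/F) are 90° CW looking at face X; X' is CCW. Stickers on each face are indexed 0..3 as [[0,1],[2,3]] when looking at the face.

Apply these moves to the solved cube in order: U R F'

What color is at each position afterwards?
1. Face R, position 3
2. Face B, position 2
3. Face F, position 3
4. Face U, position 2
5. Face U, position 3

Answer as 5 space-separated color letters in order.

Answer: B W G R R

Derivation:
After move 1 (U): U=WWWW F=RRGG R=BBRR B=OOBB L=GGOO
After move 2 (R): R=RBRB U=WRWG F=RYGY D=YBYO B=WOWB
After move 3 (F'): F=YYRG U=WRRR R=BBYB D=GOYO L=GGOW
Query 1: R[3] = B
Query 2: B[2] = W
Query 3: F[3] = G
Query 4: U[2] = R
Query 5: U[3] = R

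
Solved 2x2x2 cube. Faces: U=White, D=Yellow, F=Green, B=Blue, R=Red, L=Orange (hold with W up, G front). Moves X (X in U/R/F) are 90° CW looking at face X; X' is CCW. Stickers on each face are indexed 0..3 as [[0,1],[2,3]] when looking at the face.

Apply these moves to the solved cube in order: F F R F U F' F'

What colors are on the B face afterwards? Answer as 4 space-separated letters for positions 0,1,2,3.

Answer: O W W B

Derivation:
After move 1 (F): F=GGGG U=WWOO R=WRWR D=RRYY L=OYOY
After move 2 (F): F=GGGG U=WWYY R=OROR D=WWYY L=OROR
After move 3 (R): R=OORR U=WGYG F=GWGY D=WBYB B=YBWB
After move 4 (F): F=GGYW U=WGRR R=YOGR D=ROYB L=OWOB
After move 5 (U): U=RWRG F=YOYW R=YBGR B=OWWB L=GGOB
After move 6 (F'): F=OWYY U=RWYG R=OBRR D=GBYB L=GGOR
After move 7 (F'): F=WYOY U=RWOR R=BBGR D=GRYB L=GGOY
Query: B face = OWWB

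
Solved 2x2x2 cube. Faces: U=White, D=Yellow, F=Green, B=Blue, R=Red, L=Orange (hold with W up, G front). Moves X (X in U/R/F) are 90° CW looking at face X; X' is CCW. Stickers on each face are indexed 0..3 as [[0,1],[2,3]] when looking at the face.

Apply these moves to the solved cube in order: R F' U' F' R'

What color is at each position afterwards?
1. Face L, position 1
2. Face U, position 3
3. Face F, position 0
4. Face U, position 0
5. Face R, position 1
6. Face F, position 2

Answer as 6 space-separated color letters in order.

After move 1 (R): R=RRRR U=WGWG F=GYGY D=YBYB B=WBWB
After move 2 (F'): F=YYGG U=WGRR R=BRYR D=OOYB L=OGOW
After move 3 (U'): U=GRWR F=OGGG R=YYYR B=BRWB L=WBOW
After move 4 (F'): F=GGOG U=GRYY R=OYOR D=BWYB L=WROW
After move 5 (R'): R=YROO U=GWYB F=GROY D=BGYG B=BRWB
Query 1: L[1] = R
Query 2: U[3] = B
Query 3: F[0] = G
Query 4: U[0] = G
Query 5: R[1] = R
Query 6: F[2] = O

Answer: R B G G R O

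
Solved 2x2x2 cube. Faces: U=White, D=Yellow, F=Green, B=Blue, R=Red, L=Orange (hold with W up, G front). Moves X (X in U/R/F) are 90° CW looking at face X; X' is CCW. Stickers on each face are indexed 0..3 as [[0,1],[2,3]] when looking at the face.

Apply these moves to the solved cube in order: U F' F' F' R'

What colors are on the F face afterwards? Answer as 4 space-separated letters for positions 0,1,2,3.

Answer: G W G G

Derivation:
After move 1 (U): U=WWWW F=RRGG R=BBRR B=OOBB L=GGOO
After move 2 (F'): F=RGRG U=WWBR R=YBYR D=GOYY L=GWOW
After move 3 (F'): F=GGRR U=WWYY R=OBGR D=WWYY L=GROB
After move 4 (F'): F=GRGR U=WWOG R=WBWR D=RBYY L=GYOY
After move 5 (R'): R=BRWW U=WBOO F=GWGG D=RRYR B=YOBB
Query: F face = GWGG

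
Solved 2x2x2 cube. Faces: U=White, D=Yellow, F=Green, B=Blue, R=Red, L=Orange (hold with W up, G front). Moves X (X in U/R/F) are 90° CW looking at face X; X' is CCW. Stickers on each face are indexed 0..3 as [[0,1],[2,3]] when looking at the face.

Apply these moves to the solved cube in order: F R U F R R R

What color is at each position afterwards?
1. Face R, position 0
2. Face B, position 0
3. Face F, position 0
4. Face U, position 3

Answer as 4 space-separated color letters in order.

After move 1 (F): F=GGGG U=WWOO R=WRWR D=RRYY L=OYOY
After move 2 (R): R=WWRR U=WGOG F=GRGY D=RBYB B=OBWB
After move 3 (U): U=OWGG F=WWGY R=OBRR B=OYWB L=GROY
After move 4 (F): F=GWYW U=OWYR R=GBGR D=ROYB L=GROB
After move 5 (R): R=GGRB U=OWYW F=GOYB D=RWYO B=RYWB
After move 6 (R): R=RGBG U=OOYB F=GWYO D=RWYR B=WYWB
After move 7 (R): R=BRGG U=OWYO F=GWYR D=RWYW B=BYOB
Query 1: R[0] = B
Query 2: B[0] = B
Query 3: F[0] = G
Query 4: U[3] = O

Answer: B B G O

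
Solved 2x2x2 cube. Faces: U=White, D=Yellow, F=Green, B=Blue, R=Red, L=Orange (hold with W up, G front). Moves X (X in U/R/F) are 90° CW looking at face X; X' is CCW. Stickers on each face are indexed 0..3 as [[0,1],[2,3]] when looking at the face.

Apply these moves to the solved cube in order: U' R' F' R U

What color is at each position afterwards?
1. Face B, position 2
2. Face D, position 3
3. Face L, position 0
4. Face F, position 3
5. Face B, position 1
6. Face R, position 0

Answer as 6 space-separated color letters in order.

Answer: B Y W G R G

Derivation:
After move 1 (U'): U=WWWW F=OOGG R=GGRR B=RRBB L=BBOO
After move 2 (R'): R=GRGR U=WBWR F=OWGW D=YOYG B=YRYB
After move 3 (F'): F=WWOG U=WBGG R=ORYR D=BOYG L=BROW
After move 4 (R): R=YORR U=WWGG F=WOOG D=BYYY B=GRBB
After move 5 (U): U=GWGW F=YOOG R=GRRR B=BRBB L=WOOW
Query 1: B[2] = B
Query 2: D[3] = Y
Query 3: L[0] = W
Query 4: F[3] = G
Query 5: B[1] = R
Query 6: R[0] = G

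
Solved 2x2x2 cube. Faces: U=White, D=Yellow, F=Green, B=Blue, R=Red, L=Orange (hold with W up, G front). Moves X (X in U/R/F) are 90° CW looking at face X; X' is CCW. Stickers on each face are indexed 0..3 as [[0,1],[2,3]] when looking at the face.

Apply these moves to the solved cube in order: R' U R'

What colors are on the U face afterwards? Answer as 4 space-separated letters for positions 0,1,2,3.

Answer: W Y B O

Derivation:
After move 1 (R'): R=RRRR U=WBWB F=GWGW D=YGYG B=YBYB
After move 2 (U): U=WWBB F=RRGW R=YBRR B=OOYB L=GWOO
After move 3 (R'): R=BRYR U=WYBO F=RWGB D=YRYW B=GOGB
Query: U face = WYBO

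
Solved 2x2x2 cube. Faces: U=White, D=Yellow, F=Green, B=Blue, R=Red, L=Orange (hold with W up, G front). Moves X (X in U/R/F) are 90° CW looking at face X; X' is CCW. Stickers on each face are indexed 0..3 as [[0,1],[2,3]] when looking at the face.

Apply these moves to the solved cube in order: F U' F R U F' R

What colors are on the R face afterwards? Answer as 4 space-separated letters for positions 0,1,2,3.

After move 1 (F): F=GGGG U=WWOO R=WRWR D=RRYY L=OYOY
After move 2 (U'): U=WOWO F=OYGG R=GGWR B=WRBB L=BBOY
After move 3 (F): F=GOGY U=WOYB R=WGOR D=WGYY L=BROR
After move 4 (R): R=OWRG U=WOYY F=GGGY D=WBYW B=BROB
After move 5 (U): U=YWYO F=OWGY R=BRRG B=BROB L=GGOR
After move 6 (F'): F=WYOG U=YWBR R=BRWG D=GRYW L=GOOY
After move 7 (R): R=WBGR U=YYBG F=WROW D=GOYB B=RRWB
Query: R face = WBGR

Answer: W B G R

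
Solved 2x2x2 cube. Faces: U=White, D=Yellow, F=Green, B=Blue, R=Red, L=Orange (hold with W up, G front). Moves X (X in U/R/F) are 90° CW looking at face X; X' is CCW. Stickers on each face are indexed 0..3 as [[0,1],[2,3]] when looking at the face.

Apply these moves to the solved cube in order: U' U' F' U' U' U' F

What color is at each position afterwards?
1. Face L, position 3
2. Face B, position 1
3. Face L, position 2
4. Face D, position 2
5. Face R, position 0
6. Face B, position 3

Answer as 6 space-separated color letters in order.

After move 1 (U'): U=WWWW F=OOGG R=GGRR B=RRBB L=BBOO
After move 2 (U'): U=WWWW F=BBGG R=OORR B=GGBB L=RROO
After move 3 (F'): F=BGBG U=WWOR R=YOYR D=ROYY L=RWOW
After move 4 (U'): U=WRWO F=RWBG R=BGYR B=YOBB L=GGOW
After move 5 (U'): U=ROWW F=GGBG R=RWYR B=BGBB L=YOOW
After move 6 (U'): U=OWRW F=YOBG R=GGYR B=RWBB L=BGOW
After move 7 (F): F=BYGO U=OWWG R=RGWR D=YGYY L=BROO
Query 1: L[3] = O
Query 2: B[1] = W
Query 3: L[2] = O
Query 4: D[2] = Y
Query 5: R[0] = R
Query 6: B[3] = B

Answer: O W O Y R B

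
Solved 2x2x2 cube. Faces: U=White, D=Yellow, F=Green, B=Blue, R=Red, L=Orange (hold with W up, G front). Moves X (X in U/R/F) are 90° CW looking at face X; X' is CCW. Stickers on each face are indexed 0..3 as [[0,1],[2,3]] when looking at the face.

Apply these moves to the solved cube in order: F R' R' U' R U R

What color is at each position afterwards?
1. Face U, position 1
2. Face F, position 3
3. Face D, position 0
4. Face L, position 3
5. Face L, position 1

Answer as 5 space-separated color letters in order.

Answer: G R R Y W

Derivation:
After move 1 (F): F=GGGG U=WWOO R=WRWR D=RRYY L=OYOY
After move 2 (R'): R=RRWW U=WBOB F=GWGO D=RGYG B=YBRB
After move 3 (R'): R=RWRW U=WROY F=GBGB D=RWYO B=GBGB
After move 4 (U'): U=RYWO F=OYGB R=GBRW B=RWGB L=GBOY
After move 5 (R): R=RGWB U=RYWB F=OWGO D=RGYR B=OWYB
After move 6 (U): U=WRBY F=RGGO R=OWWB B=GBYB L=OWOY
After move 7 (R): R=WOBW U=WGBO F=RGGR D=RYYG B=YBRB
Query 1: U[1] = G
Query 2: F[3] = R
Query 3: D[0] = R
Query 4: L[3] = Y
Query 5: L[1] = W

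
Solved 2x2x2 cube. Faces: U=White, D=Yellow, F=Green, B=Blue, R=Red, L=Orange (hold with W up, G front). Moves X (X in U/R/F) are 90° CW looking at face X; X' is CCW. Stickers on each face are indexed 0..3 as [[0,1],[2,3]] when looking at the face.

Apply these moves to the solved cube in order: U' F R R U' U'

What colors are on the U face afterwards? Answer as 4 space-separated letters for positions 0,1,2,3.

Answer: Y O G W

Derivation:
After move 1 (U'): U=WWWW F=OOGG R=GGRR B=RRBB L=BBOO
After move 2 (F): F=GOGO U=WWOB R=WGWR D=RGYY L=BYOY
After move 3 (R): R=WWRG U=WOOO F=GGGY D=RBYR B=BRWB
After move 4 (R): R=RWGW U=WGOY F=GBGR D=RWYB B=OROB
After move 5 (U'): U=GYWO F=BYGR R=GBGW B=RWOB L=OROY
After move 6 (U'): U=YOGW F=ORGR R=BYGW B=GBOB L=RWOY
Query: U face = YOGW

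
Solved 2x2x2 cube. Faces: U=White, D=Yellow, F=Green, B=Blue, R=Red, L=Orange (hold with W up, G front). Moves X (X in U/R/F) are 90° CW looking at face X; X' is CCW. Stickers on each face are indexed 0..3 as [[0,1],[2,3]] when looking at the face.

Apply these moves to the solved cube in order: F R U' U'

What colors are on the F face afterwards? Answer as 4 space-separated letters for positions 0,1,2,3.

After move 1 (F): F=GGGG U=WWOO R=WRWR D=RRYY L=OYOY
After move 2 (R): R=WWRR U=WGOG F=GRGY D=RBYB B=OBWB
After move 3 (U'): U=GGWO F=OYGY R=GRRR B=WWWB L=OBOY
After move 4 (U'): U=GOGW F=OBGY R=OYRR B=GRWB L=WWOY
Query: F face = OBGY

Answer: O B G Y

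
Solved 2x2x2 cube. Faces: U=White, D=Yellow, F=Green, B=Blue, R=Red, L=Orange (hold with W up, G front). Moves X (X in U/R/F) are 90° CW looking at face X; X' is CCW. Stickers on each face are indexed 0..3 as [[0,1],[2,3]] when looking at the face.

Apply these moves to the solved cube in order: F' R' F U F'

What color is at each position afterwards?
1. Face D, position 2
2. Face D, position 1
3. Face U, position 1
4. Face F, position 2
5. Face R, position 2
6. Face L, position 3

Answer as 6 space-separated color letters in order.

Answer: Y G W R Y W

Derivation:
After move 1 (F'): F=GGGG U=WWRR R=YRYR D=OOYY L=OWOW
After move 2 (R'): R=RRYY U=WBRB F=GWGR D=OGYG B=YBOB
After move 3 (F): F=GGRW U=WBWW R=RRBY D=YRYG L=OOOG
After move 4 (U): U=WWWB F=RRRW R=YBBY B=OOOB L=GGOG
After move 5 (F'): F=RWRR U=WWYB R=RBYY D=GGYG L=GBOW
Query 1: D[2] = Y
Query 2: D[1] = G
Query 3: U[1] = W
Query 4: F[2] = R
Query 5: R[2] = Y
Query 6: L[3] = W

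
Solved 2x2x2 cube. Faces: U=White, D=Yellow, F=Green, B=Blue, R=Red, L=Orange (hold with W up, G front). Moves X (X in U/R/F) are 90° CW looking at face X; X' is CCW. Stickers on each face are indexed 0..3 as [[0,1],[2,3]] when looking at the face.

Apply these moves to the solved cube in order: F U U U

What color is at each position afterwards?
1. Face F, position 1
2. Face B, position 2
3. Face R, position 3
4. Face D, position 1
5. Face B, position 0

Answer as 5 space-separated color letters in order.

Answer: Y B R R W

Derivation:
After move 1 (F): F=GGGG U=WWOO R=WRWR D=RRYY L=OYOY
After move 2 (U): U=OWOW F=WRGG R=BBWR B=OYBB L=GGOY
After move 3 (U): U=OOWW F=BBGG R=OYWR B=GGBB L=WROY
After move 4 (U): U=WOWO F=OYGG R=GGWR B=WRBB L=BBOY
Query 1: F[1] = Y
Query 2: B[2] = B
Query 3: R[3] = R
Query 4: D[1] = R
Query 5: B[0] = W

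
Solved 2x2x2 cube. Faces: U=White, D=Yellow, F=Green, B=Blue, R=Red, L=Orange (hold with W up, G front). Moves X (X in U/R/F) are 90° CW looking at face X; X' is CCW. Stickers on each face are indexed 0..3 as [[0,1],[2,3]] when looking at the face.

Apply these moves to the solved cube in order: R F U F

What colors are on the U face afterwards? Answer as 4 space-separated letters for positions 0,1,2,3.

Answer: O W B G

Derivation:
After move 1 (R): R=RRRR U=WGWG F=GYGY D=YBYB B=WBWB
After move 2 (F): F=GGYY U=WGOO R=WRGR D=RRYB L=OYOB
After move 3 (U): U=OWOG F=WRYY R=WBGR B=OYWB L=GGOB
After move 4 (F): F=YWYR U=OWBG R=OBGR D=GWYB L=GROR
Query: U face = OWBG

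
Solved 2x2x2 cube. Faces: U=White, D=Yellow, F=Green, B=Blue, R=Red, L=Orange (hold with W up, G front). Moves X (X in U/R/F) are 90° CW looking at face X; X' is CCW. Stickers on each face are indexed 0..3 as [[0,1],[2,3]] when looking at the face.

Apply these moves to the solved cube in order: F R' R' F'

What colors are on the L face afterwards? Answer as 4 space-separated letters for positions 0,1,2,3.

After move 1 (F): F=GGGG U=WWOO R=WRWR D=RRYY L=OYOY
After move 2 (R'): R=RRWW U=WBOB F=GWGO D=RGYG B=YBRB
After move 3 (R'): R=RWRW U=WROY F=GBGB D=RWYO B=GBGB
After move 4 (F'): F=BBGG U=WRRR R=WWRW D=YYYO L=OYOO
Query: L face = OYOO

Answer: O Y O O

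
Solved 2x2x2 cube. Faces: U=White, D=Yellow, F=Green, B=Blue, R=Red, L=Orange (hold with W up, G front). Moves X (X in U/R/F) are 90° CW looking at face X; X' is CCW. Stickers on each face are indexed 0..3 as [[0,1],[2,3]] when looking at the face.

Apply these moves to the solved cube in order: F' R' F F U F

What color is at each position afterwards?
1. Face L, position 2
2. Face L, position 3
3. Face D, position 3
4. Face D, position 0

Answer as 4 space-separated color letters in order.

Answer: O R G W

Derivation:
After move 1 (F'): F=GGGG U=WWRR R=YRYR D=OOYY L=OWOW
After move 2 (R'): R=RRYY U=WBRB F=GWGR D=OGYG B=YBOB
After move 3 (F): F=GGRW U=WBWW R=RRBY D=YRYG L=OOOG
After move 4 (F): F=RGWG U=WBGO R=WRWY D=BRYG L=OYOR
After move 5 (U): U=GWOB F=WRWG R=YBWY B=OYOB L=RGOR
After move 6 (F): F=WWGR U=GWRG R=OBBY D=WYYG L=RBOR
Query 1: L[2] = O
Query 2: L[3] = R
Query 3: D[3] = G
Query 4: D[0] = W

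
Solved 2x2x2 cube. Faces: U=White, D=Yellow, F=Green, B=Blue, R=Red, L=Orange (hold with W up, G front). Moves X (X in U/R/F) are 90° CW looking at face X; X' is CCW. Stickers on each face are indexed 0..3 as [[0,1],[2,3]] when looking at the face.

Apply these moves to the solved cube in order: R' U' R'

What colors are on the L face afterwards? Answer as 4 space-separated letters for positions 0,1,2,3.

After move 1 (R'): R=RRRR U=WBWB F=GWGW D=YGYG B=YBYB
After move 2 (U'): U=BBWW F=OOGW R=GWRR B=RRYB L=YBOO
After move 3 (R'): R=WRGR U=BYWR F=OBGW D=YOYW B=GRGB
Query: L face = YBOO

Answer: Y B O O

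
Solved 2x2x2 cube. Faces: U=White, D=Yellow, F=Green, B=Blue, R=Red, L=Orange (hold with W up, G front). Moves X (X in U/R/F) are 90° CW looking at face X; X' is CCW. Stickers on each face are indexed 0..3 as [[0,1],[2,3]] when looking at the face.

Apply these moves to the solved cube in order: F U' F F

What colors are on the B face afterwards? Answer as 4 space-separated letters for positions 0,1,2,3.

After move 1 (F): F=GGGG U=WWOO R=WRWR D=RRYY L=OYOY
After move 2 (U'): U=WOWO F=OYGG R=GGWR B=WRBB L=BBOY
After move 3 (F): F=GOGY U=WOYB R=WGOR D=WGYY L=BROR
After move 4 (F): F=GGYO U=WORR R=YGBR D=OWYY L=BWOG
Query: B face = WRBB

Answer: W R B B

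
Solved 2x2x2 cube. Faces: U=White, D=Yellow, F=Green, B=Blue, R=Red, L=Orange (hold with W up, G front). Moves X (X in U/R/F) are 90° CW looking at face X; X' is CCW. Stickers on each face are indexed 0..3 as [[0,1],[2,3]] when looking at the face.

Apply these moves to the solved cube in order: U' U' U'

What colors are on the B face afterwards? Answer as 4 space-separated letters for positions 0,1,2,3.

After move 1 (U'): U=WWWW F=OOGG R=GGRR B=RRBB L=BBOO
After move 2 (U'): U=WWWW F=BBGG R=OORR B=GGBB L=RROO
After move 3 (U'): U=WWWW F=RRGG R=BBRR B=OOBB L=GGOO
Query: B face = OOBB

Answer: O O B B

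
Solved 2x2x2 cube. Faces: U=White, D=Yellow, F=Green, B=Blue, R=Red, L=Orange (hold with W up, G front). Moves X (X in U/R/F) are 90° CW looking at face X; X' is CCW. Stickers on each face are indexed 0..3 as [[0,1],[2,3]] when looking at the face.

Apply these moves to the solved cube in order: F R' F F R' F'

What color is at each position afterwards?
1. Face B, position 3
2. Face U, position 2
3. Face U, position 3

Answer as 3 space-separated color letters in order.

Answer: B R Y

Derivation:
After move 1 (F): F=GGGG U=WWOO R=WRWR D=RRYY L=OYOY
After move 2 (R'): R=RRWW U=WBOB F=GWGO D=RGYG B=YBRB
After move 3 (F): F=GGOW U=WBYY R=ORBW D=WRYG L=OROG
After move 4 (F): F=OGWG U=WBGR R=YRYW D=BOYG L=OWOR
After move 5 (R'): R=RWYY U=WRGY F=OBWR D=BGYG B=GBOB
After move 6 (F'): F=BROW U=WRRY R=GWBY D=WRYG L=OYOG
Query 1: B[3] = B
Query 2: U[2] = R
Query 3: U[3] = Y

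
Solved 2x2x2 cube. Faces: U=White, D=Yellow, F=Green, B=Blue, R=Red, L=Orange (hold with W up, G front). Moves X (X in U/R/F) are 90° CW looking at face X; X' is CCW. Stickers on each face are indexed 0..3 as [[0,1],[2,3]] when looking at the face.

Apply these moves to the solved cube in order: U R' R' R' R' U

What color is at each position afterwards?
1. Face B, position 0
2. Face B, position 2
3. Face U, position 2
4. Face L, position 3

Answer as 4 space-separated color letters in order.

Answer: G B W O

Derivation:
After move 1 (U): U=WWWW F=RRGG R=BBRR B=OOBB L=GGOO
After move 2 (R'): R=BRBR U=WBWO F=RWGW D=YRYG B=YOYB
After move 3 (R'): R=RRBB U=WYWY F=RBGO D=YWYW B=GORB
After move 4 (R'): R=RBRB U=WRWG F=RYGY D=YBYO B=WOWB
After move 5 (R'): R=BBRR U=WWWW F=RRGG D=YYYY B=OOBB
After move 6 (U): U=WWWW F=BBGG R=OORR B=GGBB L=RROO
Query 1: B[0] = G
Query 2: B[2] = B
Query 3: U[2] = W
Query 4: L[3] = O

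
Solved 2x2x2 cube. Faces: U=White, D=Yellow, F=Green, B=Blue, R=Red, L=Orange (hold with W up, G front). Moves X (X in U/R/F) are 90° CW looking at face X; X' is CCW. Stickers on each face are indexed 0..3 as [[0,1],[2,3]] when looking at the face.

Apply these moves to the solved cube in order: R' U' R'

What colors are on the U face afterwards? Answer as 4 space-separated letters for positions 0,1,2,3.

Answer: B Y W R

Derivation:
After move 1 (R'): R=RRRR U=WBWB F=GWGW D=YGYG B=YBYB
After move 2 (U'): U=BBWW F=OOGW R=GWRR B=RRYB L=YBOO
After move 3 (R'): R=WRGR U=BYWR F=OBGW D=YOYW B=GRGB
Query: U face = BYWR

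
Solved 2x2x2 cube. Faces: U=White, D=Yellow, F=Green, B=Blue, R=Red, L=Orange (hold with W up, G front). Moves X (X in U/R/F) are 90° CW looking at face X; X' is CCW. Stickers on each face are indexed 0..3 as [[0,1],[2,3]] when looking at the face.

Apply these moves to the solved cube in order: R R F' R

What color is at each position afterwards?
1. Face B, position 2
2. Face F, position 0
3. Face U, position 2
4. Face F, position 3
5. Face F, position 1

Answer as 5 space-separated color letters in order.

Answer: Y B R W O

Derivation:
After move 1 (R): R=RRRR U=WGWG F=GYGY D=YBYB B=WBWB
After move 2 (R): R=RRRR U=WYWY F=GBGB D=YWYW B=GBGB
After move 3 (F'): F=BBGG U=WYRR R=WRYR D=OOYW L=OYOW
After move 4 (R): R=YWRR U=WBRG F=BOGW D=OGYG B=RBYB
Query 1: B[2] = Y
Query 2: F[0] = B
Query 3: U[2] = R
Query 4: F[3] = W
Query 5: F[1] = O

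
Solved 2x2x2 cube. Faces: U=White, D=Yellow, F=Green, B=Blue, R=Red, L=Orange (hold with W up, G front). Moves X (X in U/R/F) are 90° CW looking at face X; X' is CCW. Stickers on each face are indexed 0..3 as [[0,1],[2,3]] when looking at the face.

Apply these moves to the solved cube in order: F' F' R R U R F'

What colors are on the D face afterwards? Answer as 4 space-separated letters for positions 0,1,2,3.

After move 1 (F'): F=GGGG U=WWRR R=YRYR D=OOYY L=OWOW
After move 2 (F'): F=GGGG U=WWYY R=OROR D=WWYY L=OROR
After move 3 (R): R=OORR U=WGYG F=GWGY D=WBYB B=YBWB
After move 4 (R): R=RORO U=WWYY F=GBGB D=WWYY B=GBGB
After move 5 (U): U=YWYW F=ROGB R=GBRO B=ORGB L=GBOR
After move 6 (R): R=RGOB U=YOYB F=RWGY D=WGYO B=WRWB
After move 7 (F'): F=WYRG U=YORO R=GGWB D=BRYO L=GBOY
Query: D face = BRYO

Answer: B R Y O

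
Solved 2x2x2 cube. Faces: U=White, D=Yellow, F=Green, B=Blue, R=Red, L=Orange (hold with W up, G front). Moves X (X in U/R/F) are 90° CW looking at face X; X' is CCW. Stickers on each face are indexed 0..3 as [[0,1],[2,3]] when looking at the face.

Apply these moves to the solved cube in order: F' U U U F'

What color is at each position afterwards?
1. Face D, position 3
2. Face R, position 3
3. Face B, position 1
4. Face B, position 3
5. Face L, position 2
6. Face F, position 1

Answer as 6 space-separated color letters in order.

After move 1 (F'): F=GGGG U=WWRR R=YRYR D=OOYY L=OWOW
After move 2 (U): U=RWRW F=YRGG R=BBYR B=OWBB L=GGOW
After move 3 (U): U=RRWW F=BBGG R=OWYR B=GGBB L=YROW
After move 4 (U): U=WRWR F=OWGG R=GGYR B=YRBB L=BBOW
After move 5 (F'): F=WGOG U=WRGY R=OGOR D=BWYY L=BROW
Query 1: D[3] = Y
Query 2: R[3] = R
Query 3: B[1] = R
Query 4: B[3] = B
Query 5: L[2] = O
Query 6: F[1] = G

Answer: Y R R B O G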